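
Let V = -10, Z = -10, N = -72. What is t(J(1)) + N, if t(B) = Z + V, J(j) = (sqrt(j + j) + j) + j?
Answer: -92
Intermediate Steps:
J(j) = 2*j + sqrt(2)*sqrt(j) (J(j) = (sqrt(2*j) + j) + j = (sqrt(2)*sqrt(j) + j) + j = (j + sqrt(2)*sqrt(j)) + j = 2*j + sqrt(2)*sqrt(j))
t(B) = -20 (t(B) = -10 - 10 = -20)
t(J(1)) + N = -20 - 72 = -92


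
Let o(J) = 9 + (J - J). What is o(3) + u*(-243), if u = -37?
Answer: 9000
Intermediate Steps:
o(J) = 9 (o(J) = 9 + 0 = 9)
o(3) + u*(-243) = 9 - 37*(-243) = 9 + 8991 = 9000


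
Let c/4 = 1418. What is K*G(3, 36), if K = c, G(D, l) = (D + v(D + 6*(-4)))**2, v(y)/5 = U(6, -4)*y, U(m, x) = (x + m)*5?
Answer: 6217697448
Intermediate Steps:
U(m, x) = 5*m + 5*x (U(m, x) = (m + x)*5 = 5*m + 5*x)
v(y) = 50*y (v(y) = 5*((5*6 + 5*(-4))*y) = 5*((30 - 20)*y) = 5*(10*y) = 50*y)
G(D, l) = (-1200 + 51*D)**2 (G(D, l) = (D + 50*(D + 6*(-4)))**2 = (D + 50*(D - 24))**2 = (D + 50*(-24 + D))**2 = (D + (-1200 + 50*D))**2 = (-1200 + 51*D)**2)
c = 5672 (c = 4*1418 = 5672)
K = 5672
K*G(3, 36) = 5672*(9*(-400 + 17*3)**2) = 5672*(9*(-400 + 51)**2) = 5672*(9*(-349)**2) = 5672*(9*121801) = 5672*1096209 = 6217697448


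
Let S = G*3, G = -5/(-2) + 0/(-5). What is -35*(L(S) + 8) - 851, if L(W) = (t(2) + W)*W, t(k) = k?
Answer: -14499/4 ≈ -3624.8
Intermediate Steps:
G = 5/2 (G = -5*(-½) + 0*(-⅕) = 5/2 + 0 = 5/2 ≈ 2.5000)
S = 15/2 (S = (5/2)*3 = 15/2 ≈ 7.5000)
L(W) = W*(2 + W) (L(W) = (2 + W)*W = W*(2 + W))
-35*(L(S) + 8) - 851 = -35*(15*(2 + 15/2)/2 + 8) - 851 = -35*((15/2)*(19/2) + 8) - 851 = -35*(285/4 + 8) - 851 = -35*317/4 - 851 = -11095/4 - 851 = -14499/4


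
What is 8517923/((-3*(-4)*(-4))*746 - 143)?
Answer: -8517923/35951 ≈ -236.93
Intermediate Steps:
8517923/((-3*(-4)*(-4))*746 - 143) = 8517923/((12*(-4))*746 - 143) = 8517923/(-48*746 - 143) = 8517923/(-35808 - 143) = 8517923/(-35951) = 8517923*(-1/35951) = -8517923/35951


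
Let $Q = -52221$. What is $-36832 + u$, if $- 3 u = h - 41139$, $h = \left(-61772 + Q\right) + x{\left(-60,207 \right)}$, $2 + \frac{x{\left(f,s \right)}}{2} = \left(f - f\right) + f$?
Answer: $14920$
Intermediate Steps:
$x{\left(f,s \right)} = -4 + 2 f$ ($x{\left(f,s \right)} = -4 + 2 \left(\left(f - f\right) + f\right) = -4 + 2 \left(0 + f\right) = -4 + 2 f$)
$h = -114117$ ($h = \left(-61772 - 52221\right) + \left(-4 + 2 \left(-60\right)\right) = -113993 - 124 = -114117$)
$u = 51752$ ($u = - \frac{-114117 - 41139}{3} = \left(- \frac{1}{3}\right) \left(-155256\right) = 51752$)
$-36832 + u = -36832 + 51752 = 14920$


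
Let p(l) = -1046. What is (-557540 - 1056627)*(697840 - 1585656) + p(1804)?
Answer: 1433083288226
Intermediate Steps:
(-557540 - 1056627)*(697840 - 1585656) + p(1804) = (-557540 - 1056627)*(697840 - 1585656) - 1046 = -1614167*(-887816) - 1046 = 1433083289272 - 1046 = 1433083288226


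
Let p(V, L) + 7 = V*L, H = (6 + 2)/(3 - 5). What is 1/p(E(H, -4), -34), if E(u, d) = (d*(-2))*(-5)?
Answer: 1/1353 ≈ 0.00073910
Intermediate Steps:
H = -4 (H = 8/(-2) = 8*(-1/2) = -4)
E(u, d) = 10*d (E(u, d) = -2*d*(-5) = 10*d)
p(V, L) = -7 + L*V (p(V, L) = -7 + V*L = -7 + L*V)
1/p(E(H, -4), -34) = 1/(-7 - 340*(-4)) = 1/(-7 - 34*(-40)) = 1/(-7 + 1360) = 1/1353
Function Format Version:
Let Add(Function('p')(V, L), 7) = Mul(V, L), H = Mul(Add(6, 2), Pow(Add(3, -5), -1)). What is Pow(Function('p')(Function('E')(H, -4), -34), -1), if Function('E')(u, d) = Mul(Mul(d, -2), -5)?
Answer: Rational(1, 1353) ≈ 0.00073910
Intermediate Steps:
H = -4 (H = Mul(8, Pow(-2, -1)) = Mul(8, Rational(-1, 2)) = -4)
Function('E')(u, d) = Mul(10, d) (Function('E')(u, d) = Mul(Mul(-2, d), -5) = Mul(10, d))
Function('p')(V, L) = Add(-7, Mul(L, V)) (Function('p')(V, L) = Add(-7, Mul(V, L)) = Add(-7, Mul(L, V)))
Pow(Function('p')(Function('E')(H, -4), -34), -1) = Pow(Add(-7, Mul(-34, Mul(10, -4))), -1) = Pow(Add(-7, Mul(-34, -40)), -1) = Pow(Add(-7, 1360), -1) = Pow(1353, -1) = Rational(1, 1353)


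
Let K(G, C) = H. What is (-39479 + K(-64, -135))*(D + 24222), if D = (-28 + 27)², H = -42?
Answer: -957317183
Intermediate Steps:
K(G, C) = -42
D = 1 (D = (-1)² = 1)
(-39479 + K(-64, -135))*(D + 24222) = (-39479 - 42)*(1 + 24222) = -39521*24223 = -957317183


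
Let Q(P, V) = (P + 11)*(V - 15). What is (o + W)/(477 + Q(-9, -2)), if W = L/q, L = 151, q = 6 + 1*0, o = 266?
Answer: 1747/2658 ≈ 0.65726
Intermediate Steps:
q = 6 (q = 6 + 0 = 6)
Q(P, V) = (-15 + V)*(11 + P) (Q(P, V) = (11 + P)*(-15 + V) = (-15 + V)*(11 + P))
W = 151/6 ≈ 25.167
(o + W)/(477 + Q(-9, -2)) = (266 + 151/6)/(477 + (-165 - 15*(-9) + 11*(-2) - 9*(-2))) = 1747/(6*(477 + (-165 + 135 - 22 + 18))) = 1747/(6*(477 - 34)) = (1747/6)/443 = (1747/6)*(1/443) = 1747/2658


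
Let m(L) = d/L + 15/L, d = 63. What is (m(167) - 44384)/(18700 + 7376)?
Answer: -69925/41082 ≈ -1.7021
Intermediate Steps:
m(L) = 78/L (m(L) = 63/L + 15/L = 78/L)
(m(167) - 44384)/(18700 + 7376) = (78/167 - 44384)/(18700 + 7376) = (78*(1/167) - 44384)/26076 = (78/167 - 44384)*(1/26076) = -7412050/167*1/26076 = -69925/41082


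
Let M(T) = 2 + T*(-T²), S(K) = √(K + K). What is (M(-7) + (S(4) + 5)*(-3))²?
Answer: 108972 - 3960*√2 ≈ 1.0337e+5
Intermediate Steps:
S(K) = √2*√K (S(K) = √(2*K) = √2*√K)
M(T) = 2 - T³
(M(-7) + (S(4) + 5)*(-3))² = ((2 - 1*(-7)³) + (√2*√4 + 5)*(-3))² = ((2 - 1*(-343)) + (√2*2 + 5)*(-3))² = ((2 + 343) + (2*√2 + 5)*(-3))² = (345 + (5 + 2*√2)*(-3))² = (345 + (-15 - 6*√2))² = (330 - 6*√2)²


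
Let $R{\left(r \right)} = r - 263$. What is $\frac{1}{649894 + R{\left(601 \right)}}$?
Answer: $\frac{1}{650232} \approx 1.5379 \cdot 10^{-6}$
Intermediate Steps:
$R{\left(r \right)} = -263 + r$
$\frac{1}{649894 + R{\left(601 \right)}} = \frac{1}{649894 + \left(-263 + 601\right)} = \frac{1}{649894 + 338} = \frac{1}{650232}$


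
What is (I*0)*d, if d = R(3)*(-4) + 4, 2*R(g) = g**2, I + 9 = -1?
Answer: 0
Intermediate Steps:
I = -10 (I = -9 - 1 = -10)
R(g) = g**2/2
d = -14 (d = ((1/2)*3**2)*(-4) + 4 = ((1/2)*9)*(-4) + 4 = (9/2)*(-4) + 4 = -18 + 4 = -14)
(I*0)*d = -10*0*(-14) = 0*(-14) = 0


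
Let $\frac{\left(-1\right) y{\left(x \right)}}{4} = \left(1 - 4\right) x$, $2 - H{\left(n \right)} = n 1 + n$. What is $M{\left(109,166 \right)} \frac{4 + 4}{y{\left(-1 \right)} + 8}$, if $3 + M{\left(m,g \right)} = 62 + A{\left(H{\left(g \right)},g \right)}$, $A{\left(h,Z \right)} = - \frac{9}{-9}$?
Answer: $-120$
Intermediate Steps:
$H{\left(n \right)} = 2 - 2 n$ ($H{\left(n \right)} = 2 - \left(n 1 + n\right) = 2 - \left(n + n\right) = 2 - 2 n$)
$y{\left(x \right)} = 12 x$ ($y{\left(x \right)} = - 4 \left(1 - 4\right) x = - 4 \left(- 3 x\right) = 12 x$)
$A{\left(h,Z \right)} = 1$ ($A{\left(h,Z \right)} = \left(-9\right) \left(- \frac{1}{9}\right) = 1$)
$M{\left(m,g \right)} = 60$ ($M{\left(m,g \right)} = -3 + \left(62 + 1\right) = -3 + 63 = 60$)
$M{\left(109,166 \right)} \frac{4 + 4}{y{\left(-1 \right)} + 8} = 60 \frac{4 + 4}{12 \left(-1\right) + 8} = 60 \frac{8}{-12 + 8} = 60 \frac{8}{-4} = 60 \cdot 8 \left(- \frac{1}{4}\right) = 60 \left(-2\right) = -120$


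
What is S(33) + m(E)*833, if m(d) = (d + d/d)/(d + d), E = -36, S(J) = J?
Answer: 31531/72 ≈ 437.93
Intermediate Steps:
m(d) = (1 + d)/(2*d) (m(d) = (d + 1)/((2*d)) = (1 + d)*(1/(2*d)) = (1 + d)/(2*d))
S(33) + m(E)*833 = 33 + ((½)*(1 - 36)/(-36))*833 = 33 + ((½)*(-1/36)*(-35))*833 = 33 + (35/72)*833 = 33 + 29155/72 = 31531/72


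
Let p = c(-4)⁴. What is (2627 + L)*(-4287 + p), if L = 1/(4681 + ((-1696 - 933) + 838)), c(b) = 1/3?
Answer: -146461244257/13005 ≈ -1.1262e+7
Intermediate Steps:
c(b) = ⅓
L = 1/2890 (L = 1/(4681 + (-2629 + 838)) = 1/(4681 - 1791) = 1/2890 ≈ 0.00034602)
p = 1/81 (p = (⅓)⁴ = 1/81 ≈ 0.012346)
(2627 + L)*(-4287 + p) = (2627 + 1/2890)*(-4287 + 1/81) = (7592031/2890)*(-347246/81) = -146461244257/13005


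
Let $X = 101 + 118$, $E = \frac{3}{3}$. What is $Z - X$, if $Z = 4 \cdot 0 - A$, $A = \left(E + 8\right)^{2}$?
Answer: $-300$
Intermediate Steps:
$E = 1$ ($E = 3 \cdot \frac{1}{3} = 1$)
$A = 81$ ($A = \left(1 + 8\right)^{2} = 9^{2} = 81$)
$Z = -81$ ($Z = 4 \cdot 0 - 81 = 0 - 81 = -81$)
$X = 219$
$Z - X = -81 - 219 = -300$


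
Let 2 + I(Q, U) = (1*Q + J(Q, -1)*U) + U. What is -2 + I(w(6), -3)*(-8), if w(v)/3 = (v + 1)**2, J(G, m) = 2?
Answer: -1090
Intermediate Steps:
w(v) = 3*(1 + v)**2 (w(v) = 3*(v + 1)**2 = 3*(1 + v)**2)
I(Q, U) = -2 + Q + 3*U (I(Q, U) = -2 + ((1*Q + 2*U) + U) = -2 + ((Q + 2*U) + U) = -2 + (Q + 3*U) = -2 + Q + 3*U)
-2 + I(w(6), -3)*(-8) = -2 + (-2 + 3*(1 + 6)**2 + 3*(-3))*(-8) = -2 + (-2 + 3*7**2 - 9)*(-8) = -2 + (-2 + 3*49 - 9)*(-8) = -2 + (-2 + 147 - 9)*(-8) = -2 + 136*(-8) = -2 - 1088 = -1090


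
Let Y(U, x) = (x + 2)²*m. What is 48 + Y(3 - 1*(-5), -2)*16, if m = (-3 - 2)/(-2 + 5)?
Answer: 48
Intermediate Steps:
m = -5/3 ≈ -1.6667
Y(U, x) = -5*(2 + x)²/3 (Y(U, x) = (x + 2)²*(-5/3) = (2 + x)²*(-5/3) = -5*(2 + x)²/3)
48 + Y(3 - 1*(-5), -2)*16 = 48 - 5*(2 - 2)²/3*16 = 48 - 5/3*0²*16 = 48 - 5/3*0*16 = 48 + 0*16 = 48 + 0 = 48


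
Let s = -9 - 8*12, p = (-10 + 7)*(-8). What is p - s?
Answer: 129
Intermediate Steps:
p = 24 (p = -3*(-8) = 24)
s = -105 (s = -9 - 96 = -105)
p - s = 24 - 1*(-105) = 24 + 105 = 129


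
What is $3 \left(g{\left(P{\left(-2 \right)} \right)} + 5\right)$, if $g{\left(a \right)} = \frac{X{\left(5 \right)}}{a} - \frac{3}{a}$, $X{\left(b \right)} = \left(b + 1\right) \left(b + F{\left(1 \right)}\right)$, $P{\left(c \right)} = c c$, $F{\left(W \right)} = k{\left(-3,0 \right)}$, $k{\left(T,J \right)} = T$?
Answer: $\frac{87}{4} \approx 21.75$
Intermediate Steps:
$F{\left(W \right)} = -3$
$P{\left(c \right)} = c^{2}$
$X{\left(b \right)} = \left(1 + b\right) \left(-3 + b\right)$ ($X{\left(b \right)} = \left(b + 1\right) \left(b - 3\right) = \left(1 + b\right) \left(-3 + b\right)$)
$g{\left(a \right)} = \frac{9}{a}$ ($g{\left(a \right)} = \frac{-3 + 5^{2} - 10}{a} - \frac{3}{a} = \frac{-3 + 25 - 10}{a} - \frac{3}{a} = \frac{12}{a} - \frac{3}{a} = \frac{9}{a}$)
$3 \left(g{\left(P{\left(-2 \right)} \right)} + 5\right) = 3 \left(\frac{9}{\left(-2\right)^{2}} + 5\right) = 3 \left(\frac{9}{4} + 5\right) = 3 \cdot \frac{29}{4} = \frac{87}{4}$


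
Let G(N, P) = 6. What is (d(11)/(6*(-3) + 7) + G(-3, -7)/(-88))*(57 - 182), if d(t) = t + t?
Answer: 11375/44 ≈ 258.52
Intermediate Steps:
d(t) = 2*t
(d(11)/(6*(-3) + 7) + G(-3, -7)/(-88))*(57 - 182) = ((2*11)/(6*(-3) + 7) + 6/(-88))*(57 - 182) = (22/(-18 + 7) + 6*(-1/88))*(-125) = (22/(-11) - 3/44)*(-125) = (22*(-1/11) - 3/44)*(-125) = (-2 - 3/44)*(-125) = -91/44*(-125) = 11375/44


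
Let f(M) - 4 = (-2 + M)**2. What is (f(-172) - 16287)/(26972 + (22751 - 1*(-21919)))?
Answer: 13993/71642 ≈ 0.19532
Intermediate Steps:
f(M) = 4 + (-2 + M)**2
(f(-172) - 16287)/(26972 + (22751 - 1*(-21919))) = ((4 + (-2 - 172)**2) - 16287)/(26972 + (22751 - 1*(-21919))) = ((4 + (-174)**2) - 16287)/(26972 + (22751 + 21919)) = ((4 + 30276) - 16287)/(26972 + 44670) = (30280 - 16287)/71642 = 13993*(1/71642) = 13993/71642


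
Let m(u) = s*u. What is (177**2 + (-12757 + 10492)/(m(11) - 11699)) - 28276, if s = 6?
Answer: 35517814/11633 ≈ 3053.2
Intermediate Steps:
m(u) = 6*u
(177**2 + (-12757 + 10492)/(m(11) - 11699)) - 28276 = (177**2 + (-12757 + 10492)/(6*11 - 11699)) - 28276 = (31329 - 2265/(66 - 11699)) - 28276 = (31329 - 2265/(-11633)) - 28276 = (31329 - 2265*(-1/11633)) - 28276 = (31329 + 2265/11633) - 28276 = 364452522/11633 - 28276 = 35517814/11633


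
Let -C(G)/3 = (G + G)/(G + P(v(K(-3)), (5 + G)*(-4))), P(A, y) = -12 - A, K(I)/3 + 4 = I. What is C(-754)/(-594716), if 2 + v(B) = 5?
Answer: 1131/114334151 ≈ 9.8921e-6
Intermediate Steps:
K(I) = -12 + 3*I
v(B) = 3 (v(B) = -2 + 5 = 3)
C(G) = -6*G/(-15 + G) (C(G) = -3*(G + G)/(G + (-12 - 1*3)) = -3*2*G/(G + (-12 - 3)) = -3*2*G/(G - 15) = -3*2*G/(-15 + G) = -6*G/(-15 + G))
C(-754)/(-594716) = -6*(-754)/(-15 - 754)/(-594716) = -6*(-754)/(-769)*(-1/594716) = -6*(-754)*(-1/769)*(-1/594716) = -4524/769*(-1/594716) = 1131/114334151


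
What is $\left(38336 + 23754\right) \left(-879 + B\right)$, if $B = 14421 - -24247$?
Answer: $2346319010$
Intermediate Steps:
$B = 38668$ ($B = 14421 + 24247 = 38668$)
$\left(38336 + 23754\right) \left(-879 + B\right) = \left(38336 + 23754\right) \left(-879 + 38668\right) = 62090 \cdot 37789 = 2346319010$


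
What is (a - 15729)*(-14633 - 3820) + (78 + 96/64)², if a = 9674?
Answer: 446956941/4 ≈ 1.1174e+8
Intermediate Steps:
(a - 15729)*(-14633 - 3820) + (78 + 96/64)² = (9674 - 15729)*(-14633 - 3820) + (78 + 96/64)² = -6055*(-18453) + (78 + 96*(1/64))² = 111732915 + (78 + 3/2)² = 111732915 + (159/2)² = 111732915 + 25281/4 = 446956941/4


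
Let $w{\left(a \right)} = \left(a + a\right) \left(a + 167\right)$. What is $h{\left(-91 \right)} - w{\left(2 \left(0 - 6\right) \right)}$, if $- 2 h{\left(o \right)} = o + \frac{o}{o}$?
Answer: $3765$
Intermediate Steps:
$h{\left(o \right)} = - \frac{1}{2} - \frac{o}{2}$ ($h{\left(o \right)} = - \frac{o + \frac{o}{o}}{2} = - \frac{o + 1}{2} = - \frac{1 + o}{2} = - \frac{1}{2} - \frac{o}{2}$)
$w{\left(a \right)} = 2 a \left(167 + a\right)$
$h{\left(-91 \right)} - w{\left(2 \left(0 - 6\right) \right)} = \left(- \frac{1}{2} - - \frac{91}{2}\right) - 2 \cdot 2 \left(0 - 6\right) \left(167 + 2 \left(0 - 6\right)\right) = \left(- \frac{1}{2} + \frac{91}{2}\right) - 2 \cdot 2 \left(-6\right) \left(167 + 2 \left(-6\right)\right) = 45 - 2 \left(-12\right) \left(167 - 12\right) = 45 - 2 \left(-12\right) 155 = 45 - -3720 = 45 + 3720 = 3765$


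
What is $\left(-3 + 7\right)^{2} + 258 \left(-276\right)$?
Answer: $-71192$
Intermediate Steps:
$\left(-3 + 7\right)^{2} + 258 \left(-276\right) = 4^{2} - 71208 = 16 - 71208 = -71192$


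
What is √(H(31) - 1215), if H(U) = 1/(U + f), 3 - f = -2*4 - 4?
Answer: I*√2570894/46 ≈ 34.857*I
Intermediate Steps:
f = 15 (f = 3 - (-2*4 - 4) = 3 - (-8 - 4) = 3 - 1*(-12) = 3 + 12 = 15)
H(U) = 1/(15 + U) (H(U) = 1/(U + 15) = 1/(15 + U))
√(H(31) - 1215) = √(1/(15 + 31) - 1215) = √(1/46 - 1215) = √(-55889/46) = I*√2570894/46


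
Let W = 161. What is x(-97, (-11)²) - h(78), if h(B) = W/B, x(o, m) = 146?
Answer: 11227/78 ≈ 143.94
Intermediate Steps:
h(B) = 161/B
x(-97, (-11)²) - h(78) = 146 - 161/78 = 11227/78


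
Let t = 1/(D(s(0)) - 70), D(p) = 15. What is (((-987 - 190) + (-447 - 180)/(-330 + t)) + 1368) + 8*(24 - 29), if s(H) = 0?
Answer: 2775286/18151 ≈ 152.90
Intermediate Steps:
t = -1/55 (t = 1/(15 - 70) = 1/(-55) = -1/55 ≈ -0.018182)
(((-987 - 190) + (-447 - 180)/(-330 + t)) + 1368) + 8*(24 - 29) = (((-987 - 190) + (-447 - 180)/(-330 - 1/55)) + 1368) + 8*(24 - 29) = ((-1177 - 627/(-18151/55)) + 1368) + 8*(-5) = ((-1177 - 627*(-55/18151)) + 1368) - 40 = ((-1177 + 34485/18151) + 1368) - 40 = (-21329242/18151 + 1368) - 40 = 3501326/18151 - 40 = 2775286/18151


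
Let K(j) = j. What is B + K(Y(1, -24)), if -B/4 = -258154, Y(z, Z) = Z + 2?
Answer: 1032594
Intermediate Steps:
Y(z, Z) = 2 + Z
B = 1032616 (B = -4*(-258154) = 1032616)
B + K(Y(1, -24)) = 1032616 + (2 - 24) = 1032616 - 22 = 1032594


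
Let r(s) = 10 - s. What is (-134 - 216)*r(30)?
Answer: 7000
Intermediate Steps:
(-134 - 216)*r(30) = (-134 - 216)*(10 - 1*30) = -350*(10 - 30) = -350*(-20) = 7000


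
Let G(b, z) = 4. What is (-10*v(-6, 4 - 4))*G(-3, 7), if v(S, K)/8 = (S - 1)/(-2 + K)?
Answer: -1120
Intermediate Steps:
v(S, K) = 8*(-1 + S)/(-2 + K) (v(S, K) = 8*((S - 1)/(-2 + K)) = 8*((-1 + S)/(-2 + K)) = 8*(-1 + S)/(-2 + K))
(-10*v(-6, 4 - 4))*G(-3, 7) = -80*(-1 - 6)/(-2 + (4 - 4))*4 = -80*(-7)/(-2 + 0)*4 = -80*(-7)/(-2)*4 = -80*(-1)*(-7)/2*4 = -10*28*4 = -280*4 = -1120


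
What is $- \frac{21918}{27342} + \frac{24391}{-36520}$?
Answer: $- \frac{244557347}{166421640} \approx -1.4695$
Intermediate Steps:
$- \frac{21918}{27342} + \frac{24391}{-36520} = \left(-21918\right) \frac{1}{27342} + 24391 \left(- \frac{1}{36520}\right) = - \frac{3653}{4557} - \frac{24391}{36520} = - \frac{244557347}{166421640}$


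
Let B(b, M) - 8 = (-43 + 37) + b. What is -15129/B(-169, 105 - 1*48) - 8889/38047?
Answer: 574128600/6353849 ≈ 90.359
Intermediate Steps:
B(b, M) = 2 + b (B(b, M) = 8 + ((-43 + 37) + b) = 8 + (-6 + b) = 2 + b)
-15129/B(-169, 105 - 1*48) - 8889/38047 = -15129/(2 - 169) - 8889/38047 = -15129/(-167) - 8889*1/38047 = -15129*(-1/167) - 8889/38047 = 15129/167 - 8889/38047 = 574128600/6353849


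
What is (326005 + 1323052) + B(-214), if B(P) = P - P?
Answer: 1649057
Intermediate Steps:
B(P) = 0
(326005 + 1323052) + B(-214) = (326005 + 1323052) + 0 = 1649057 + 0 = 1649057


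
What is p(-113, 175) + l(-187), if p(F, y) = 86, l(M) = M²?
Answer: 35055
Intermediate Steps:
p(-113, 175) + l(-187) = 86 + (-187)² = 86 + 34969 = 35055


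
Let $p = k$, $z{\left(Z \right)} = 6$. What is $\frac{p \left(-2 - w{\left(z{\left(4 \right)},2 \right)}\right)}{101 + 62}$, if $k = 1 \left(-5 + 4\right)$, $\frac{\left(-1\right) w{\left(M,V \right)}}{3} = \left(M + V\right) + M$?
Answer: $- \frac{40}{163} \approx -0.2454$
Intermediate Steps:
$w{\left(M,V \right)} = - 6 M - 3 V$ ($w{\left(M,V \right)} = - 3 \left(\left(M + V\right) + M\right) = - 3 \left(V + 2 M\right) = - 6 M - 3 V$)
$k = -1$ ($k = 1 \left(-1\right) = -1$)
$p = -1$
$\frac{p \left(-2 - w{\left(z{\left(4 \right)},2 \right)}\right)}{101 + 62} = \frac{\left(-1\right) \left(-2 - \left(\left(-6\right) 6 - 6\right)\right)}{101 + 62} = \frac{\left(-1\right) \left(-2 - \left(-36 - 6\right)\right)}{163} = - (-2 - -42) \frac{1}{163} = - (-2 + 42) \frac{1}{163} = \left(-1\right) 40 \cdot \frac{1}{163} = \left(-40\right) \frac{1}{163} = - \frac{40}{163}$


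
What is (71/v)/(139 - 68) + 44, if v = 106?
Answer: 4665/106 ≈ 44.009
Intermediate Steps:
(71/v)/(139 - 68) + 44 = (71/106)/(139 - 68) + 44 = (71*(1/106))/71 + 44 = (1/71)*(71/106) + 44 = 1/106 + 44 = 4665/106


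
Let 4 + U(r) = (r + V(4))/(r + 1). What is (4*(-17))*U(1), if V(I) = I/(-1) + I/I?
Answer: 340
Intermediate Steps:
V(I) = 1 - I (V(I) = I*(-1) + 1 = -I + 1 = 1 - I)
U(r) = -4 + (-3 + r)/(1 + r) (U(r) = -4 + (r + (1 - 1*4))/(r + 1) = -4 + (r + (1 - 4))/(1 + r) = -4 + (r - 3)/(1 + r) = -4 + (-3 + r)/(1 + r))
(4*(-17))*U(1) = (4*(-17))*((-7 - 3*1)/(1 + 1)) = -68*(-7 - 3)/2 = -34*(-10) = -68*(-5) = 340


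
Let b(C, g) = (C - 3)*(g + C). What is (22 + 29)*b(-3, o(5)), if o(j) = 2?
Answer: 306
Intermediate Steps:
b(C, g) = (-3 + C)*(C + g)
(22 + 29)*b(-3, o(5)) = (22 + 29)*((-3)² - 3*(-3) - 3*2 - 3*2) = 51*(9 + 9 - 6 - 6) = 51*6 = 306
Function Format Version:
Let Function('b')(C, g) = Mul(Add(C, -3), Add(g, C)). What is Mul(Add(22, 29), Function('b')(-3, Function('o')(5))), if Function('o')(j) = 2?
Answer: 306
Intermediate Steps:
Function('b')(C, g) = Mul(Add(-3, C), Add(C, g))
Mul(Add(22, 29), Function('b')(-3, Function('o')(5))) = Mul(Add(22, 29), Add(Pow(-3, 2), Mul(-3, -3), Mul(-3, 2), Mul(-3, 2))) = Mul(51, Add(9, 9, -6, -6)) = Mul(51, 6) = 306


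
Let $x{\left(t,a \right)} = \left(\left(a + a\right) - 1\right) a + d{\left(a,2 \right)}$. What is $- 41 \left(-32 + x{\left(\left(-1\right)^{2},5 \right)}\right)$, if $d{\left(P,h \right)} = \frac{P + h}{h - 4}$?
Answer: $- \frac{779}{2} \approx -389.5$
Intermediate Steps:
$d{\left(P,h \right)} = \frac{P + h}{-4 + h}$
$x{\left(t,a \right)} = -1 - \frac{a}{2} + a \left(-1 + 2 a\right)$ ($x{\left(t,a \right)} = \left(\left(a + a\right) - 1\right) a + \frac{a + 2}{-4 + 2} = \left(2 a - 1\right) a + \frac{2 + a}{-2} = \left(-1 + 2 a\right) a - \frac{2 + a}{2} = a \left(-1 + 2 a\right) - \left(1 + \frac{a}{2}\right) = -1 - \frac{a}{2} + a \left(-1 + 2 a\right)$)
$- 41 \left(-32 + x{\left(\left(-1\right)^{2},5 \right)}\right) = - 41 \left(-32 - \left(\frac{17}{2} - 50\right)\right) = - 41 \left(-32 - - \frac{83}{2}\right) = - 41 \left(-32 + \frac{83}{2}\right) = \left(-41\right) \frac{19}{2} = - \frac{779}{2}$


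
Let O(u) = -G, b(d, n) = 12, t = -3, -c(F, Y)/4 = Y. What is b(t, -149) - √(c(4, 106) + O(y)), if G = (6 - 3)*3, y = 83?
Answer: 12 - I*√433 ≈ 12.0 - 20.809*I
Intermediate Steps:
c(F, Y) = -4*Y
G = 9 (G = 3*3 = 9)
O(u) = -9 (O(u) = -1*9 = -9)
b(t, -149) - √(c(4, 106) + O(y)) = 12 - √(-4*106 - 9) = 12 - √(-424 - 9) = 12 - √(-433) = 12 - I*√433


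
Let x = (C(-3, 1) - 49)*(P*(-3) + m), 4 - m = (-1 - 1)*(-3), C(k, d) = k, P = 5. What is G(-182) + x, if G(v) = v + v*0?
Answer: 702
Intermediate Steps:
G(v) = v (G(v) = v + 0 = v)
m = -2 (m = 4 - (-1 - 1)*(-3) = 4 - (-2)*(-3) = 4 - 1*6 = 4 - 6 = -2)
x = 884 (x = (-3 - 49)*(5*(-3) - 2) = -52*(-15 - 2) = -52*(-17) = 884)
G(-182) + x = -182 + 884 = 702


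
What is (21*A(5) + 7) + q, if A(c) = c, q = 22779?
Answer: 22891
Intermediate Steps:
(21*A(5) + 7) + q = (21*5 + 7) + 22779 = (105 + 7) + 22779 = 112 + 22779 = 22891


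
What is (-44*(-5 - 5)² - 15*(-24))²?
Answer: 16321600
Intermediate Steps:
(-44*(-5 - 5)² - 15*(-24))² = (-44*(-10)² + 360)² = (-44*100 + 360)² = (-4400 + 360)² = (-4040)² = 16321600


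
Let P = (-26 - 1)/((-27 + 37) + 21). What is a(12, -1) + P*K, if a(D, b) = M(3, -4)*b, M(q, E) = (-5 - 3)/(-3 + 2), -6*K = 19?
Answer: -325/62 ≈ -5.2419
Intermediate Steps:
K = -19/6 (K = -⅙*19 = -19/6 ≈ -3.1667)
M(q, E) = 8 (M(q, E) = -8/(-1) = -8*(-1) = 8)
a(D, b) = 8*b
P = -27/31 (P = -27/(10 + 21) = -27/31 ≈ -0.87097)
a(12, -1) + P*K = 8*(-1) - 27/31*(-19/6) = -8 + 171/62 = -325/62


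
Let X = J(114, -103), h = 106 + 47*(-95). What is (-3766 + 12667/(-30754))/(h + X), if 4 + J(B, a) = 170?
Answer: 115832231/128951522 ≈ 0.89826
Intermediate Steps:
h = -4359 (h = 106 - 4465 = -4359)
J(B, a) = 166 (J(B, a) = -4 + 170 = 166)
X = 166
(-3766 + 12667/(-30754))/(h + X) = (-3766 + 12667/(-30754))/(-4359 + 166) = (-3766 + 12667*(-1/30754))/(-4193) = (-3766 - 12667/30754)*(-1/4193) = -115832231/30754*(-1/4193) = 115832231/128951522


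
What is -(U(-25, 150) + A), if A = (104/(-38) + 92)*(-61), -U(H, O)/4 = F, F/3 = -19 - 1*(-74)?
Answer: 115996/19 ≈ 6105.1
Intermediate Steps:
F = 165 (F = 3*(-19 - 1*(-74)) = 3*(-19 + 74) = 3*55 = 165)
U(H, O) = -660 (U(H, O) = -4*165 = -660)
A = -103456/19 (A = (104*(-1/38) + 92)*(-61) = (-52/19 + 92)*(-61) = (1696/19)*(-61) = -103456/19 ≈ -5445.1)
-(U(-25, 150) + A) = -(-660 - 103456/19) = -1*(-115996/19) = 115996/19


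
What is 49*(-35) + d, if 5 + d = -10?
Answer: -1730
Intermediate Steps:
d = -15 (d = -5 - 10 = -15)
49*(-35) + d = 49*(-35) - 15 = -1715 - 15 = -1730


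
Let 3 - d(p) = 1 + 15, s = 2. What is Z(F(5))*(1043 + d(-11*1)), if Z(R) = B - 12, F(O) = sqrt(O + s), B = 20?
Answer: 8240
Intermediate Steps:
F(O) = sqrt(2 + O) (F(O) = sqrt(O + 2) = sqrt(2 + O))
d(p) = -13 (d(p) = 3 - (1 + 15) = 3 - 1*16 = 3 - 16 = -13)
Z(R) = 8 (Z(R) = 20 - 12 = 8)
Z(F(5))*(1043 + d(-11*1)) = 8*(1043 - 13) = 8*1030 = 8240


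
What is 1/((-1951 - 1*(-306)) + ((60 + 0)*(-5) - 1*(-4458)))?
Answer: 1/2513 ≈ 0.00039793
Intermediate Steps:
1/((-1951 - 1*(-306)) + ((60 + 0)*(-5) - 1*(-4458))) = 1/((-1951 + 306) + (60*(-5) + 4458)) = 1/(-1645 + (-300 + 4458)) = 1/(-1645 + 4158) = 1/2513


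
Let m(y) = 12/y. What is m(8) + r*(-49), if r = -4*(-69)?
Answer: -27045/2 ≈ -13523.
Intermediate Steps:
r = 276
m(8) + r*(-49) = 12/8 + 276*(-49) = 12*(⅛) - 13524 = 3/2 - 13524 = -27045/2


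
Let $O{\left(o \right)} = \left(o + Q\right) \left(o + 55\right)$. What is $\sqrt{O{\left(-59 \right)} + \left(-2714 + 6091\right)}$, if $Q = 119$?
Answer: $\sqrt{3137} \approx 56.009$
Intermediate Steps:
$O{\left(o \right)} = \left(55 + o\right) \left(119 + o\right)$ ($O{\left(o \right)} = \left(o + 119\right) \left(o + 55\right) = \left(119 + o\right) \left(55 + o\right) = \left(55 + o\right) \left(119 + o\right)$)
$\sqrt{O{\left(-59 \right)} + \left(-2714 + 6091\right)} = \sqrt{\left(6545 + \left(-59\right)^{2} + 174 \left(-59\right)\right) + \left(-2714 + 6091\right)} = \sqrt{\left(6545 + 3481 - 10266\right) + 3377} = \sqrt{-240 + 3377} = \sqrt{3137}$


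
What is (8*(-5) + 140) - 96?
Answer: 4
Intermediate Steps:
(8*(-5) + 140) - 96 = (-40 + 140) - 96 = 100 - 96 = 4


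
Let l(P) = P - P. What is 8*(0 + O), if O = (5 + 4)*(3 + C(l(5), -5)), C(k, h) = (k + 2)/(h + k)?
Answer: 936/5 ≈ 187.20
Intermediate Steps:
l(P) = 0
C(k, h) = (2 + k)/(h + k)
O = 117/5 (O = (5 + 4)*(3 + (2 + 0)/(-5 + 0)) = 9*(3 + 2/(-5)) = 9*(3 - ⅕*2) = 9*(3 - ⅖) = 9*(13/5) = 117/5 ≈ 23.400)
8*(0 + O) = 8*(0 + 117/5) = 8*(117/5) = 936/5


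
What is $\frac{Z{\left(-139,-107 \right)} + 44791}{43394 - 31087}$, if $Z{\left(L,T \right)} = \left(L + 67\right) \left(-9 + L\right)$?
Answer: $\frac{55447}{12307} \approx 4.5053$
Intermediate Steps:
$Z{\left(L,T \right)} = \left(-9 + L\right) \left(67 + L\right)$ ($Z{\left(L,T \right)} = \left(67 + L\right) \left(-9 + L\right) = \left(-9 + L\right) \left(67 + L\right)$)
$\frac{Z{\left(-139,-107 \right)} + 44791}{43394 - 31087} = \frac{\left(-603 + \left(-139\right)^{2} + 58 \left(-139\right)\right) + 44791}{43394 - 31087} = \frac{\left(-603 + 19321 - 8062\right) + 44791}{12307} = \left(10656 + 44791\right) \frac{1}{12307} = 55447 \cdot \frac{1}{12307} = \frac{55447}{12307}$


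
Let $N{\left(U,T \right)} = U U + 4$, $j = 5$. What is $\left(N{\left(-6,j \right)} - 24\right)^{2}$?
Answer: $256$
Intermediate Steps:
$N{\left(U,T \right)} = 4 + U^{2}$ ($N{\left(U,T \right)} = U^{2} + 4 = 4 + U^{2}$)
$\left(N{\left(-6,j \right)} - 24\right)^{2} = \left(\left(4 + \left(-6\right)^{2}\right) - 24\right)^{2} = \left(\left(4 + 36\right) - 24\right)^{2} = \left(40 - 24\right)^{2} = 16^{2} = 256$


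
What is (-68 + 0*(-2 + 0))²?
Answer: 4624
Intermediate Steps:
(-68 + 0*(-2 + 0))² = (-68 + 0*(-2))² = (-68 + 0)² = (-68)² = 4624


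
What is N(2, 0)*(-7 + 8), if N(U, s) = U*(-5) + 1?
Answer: -9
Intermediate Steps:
N(U, s) = 1 - 5*U (N(U, s) = -5*U + 1 = 1 - 5*U)
N(2, 0)*(-7 + 8) = (1 - 5*2)*(-7 + 8) = (1 - 10)*1 = -9*1 = -9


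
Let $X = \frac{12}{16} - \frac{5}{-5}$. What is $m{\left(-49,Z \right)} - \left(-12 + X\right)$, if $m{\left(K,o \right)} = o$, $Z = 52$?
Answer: $\frac{249}{4} \approx 62.25$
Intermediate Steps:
$X = \frac{7}{4}$ ($X = 12 \cdot \frac{1}{16} - -1 = \frac{3}{4} + 1 = \frac{7}{4} \approx 1.75$)
$m{\left(-49,Z \right)} - \left(-12 + X\right) = 52 + \left(\left(-1\right) \frac{7}{4} + 12\right) = 52 + \left(- \frac{7}{4} + 12\right) = 52 + \frac{41}{4} = \frac{249}{4}$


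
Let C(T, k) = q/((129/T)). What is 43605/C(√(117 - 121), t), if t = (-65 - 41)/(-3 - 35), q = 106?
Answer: -5625045*I/212 ≈ -26533.0*I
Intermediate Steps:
t = 53/19 (t = -106/(-38) = -106*(-1/38) = 53/19 ≈ 2.7895)
C(T, k) = 106*T/129 (C(T, k) = 106/((129/T)) = 106*(T/129) = 106*T/129)
43605/C(√(117 - 121), t) = 43605/((106*√(117 - 121)/129)) = 43605/((106*√(-4)/129)) = 43605/((106*(2*I)/129)) = 43605/((212*I/129)) = 43605*(-129*I/212) = -5625045*I/212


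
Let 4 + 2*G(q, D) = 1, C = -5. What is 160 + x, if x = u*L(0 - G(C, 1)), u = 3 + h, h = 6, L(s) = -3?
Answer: 133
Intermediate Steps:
G(q, D) = -3/2 (G(q, D) = -2 + (½)*1 = -2 + ½ = -3/2)
u = 9 (u = 3 + 6 = 9)
x = -27 (x = 9*(-3) = -27)
160 + x = 160 - 27 = 133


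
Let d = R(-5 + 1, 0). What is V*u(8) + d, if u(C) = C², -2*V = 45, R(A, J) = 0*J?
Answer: -1440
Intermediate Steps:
R(A, J) = 0
d = 0
V = -45/2 (V = -½*45 = -45/2 ≈ -22.500)
V*u(8) + d = -45/2*8² + 0 = -45/2*64 + 0 = -1440 + 0 = -1440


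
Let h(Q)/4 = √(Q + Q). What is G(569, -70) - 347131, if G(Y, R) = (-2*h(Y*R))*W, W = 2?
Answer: -347131 - 32*I*√19915 ≈ -3.4713e+5 - 4515.9*I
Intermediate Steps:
h(Q) = 4*√2*√Q (h(Q) = 4*√(Q + Q) = 4*√(2*Q) = 4*(√2*√Q) = 4*√2*√Q)
G(Y, R) = -16*√2*√(R*Y) (G(Y, R) = -8*√2*√(Y*R)*2 = -8*√2*√(R*Y)*2 = -16*√2*√(R*Y))
G(569, -70) - 347131 = -16*√2*√(-70*569) - 347131 = -16*√2*√(-39830) - 347131 = -16*√2*I*√39830 - 347131 = -32*I*√19915 - 347131 = -347131 - 32*I*√19915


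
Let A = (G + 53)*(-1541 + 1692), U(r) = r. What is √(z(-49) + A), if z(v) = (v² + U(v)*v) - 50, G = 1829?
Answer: √288934 ≈ 537.53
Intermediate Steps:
z(v) = -50 + 2*v² (z(v) = (v² + v*v) - 50 = (v² + v²) - 50 = 2*v² - 50 = -50 + 2*v²)
A = 284182 (A = (1829 + 53)*(-1541 + 1692) = 1882*151 = 284182)
√(z(-49) + A) = √((-50 + 2*(-49)²) + 284182) = √((-50 + 2*2401) + 284182) = √((-50 + 4802) + 284182) = √(4752 + 284182) = √288934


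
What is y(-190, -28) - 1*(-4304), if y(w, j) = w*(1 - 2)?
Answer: 4494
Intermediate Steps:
y(w, j) = -w (y(w, j) = w*(-1) = -w)
y(-190, -28) - 1*(-4304) = -1*(-190) - 1*(-4304) = 190 + 4304 = 4494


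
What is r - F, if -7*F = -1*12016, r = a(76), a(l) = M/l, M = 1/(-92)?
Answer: -84015879/48944 ≈ -1716.6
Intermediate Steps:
M = -1/92 ≈ -0.010870
a(l) = -1/(92*l)
r = -1/6992 (r = -1/92/76 = -1/92*1/76 = -1/6992 ≈ -0.00014302)
F = 12016/7 (F = -(-1)*12016/7 = -1/7*(-12016) = 12016/7 ≈ 1716.6)
r - F = -1/6992 - 1*12016/7 = -1/6992 - 12016/7 = -84015879/48944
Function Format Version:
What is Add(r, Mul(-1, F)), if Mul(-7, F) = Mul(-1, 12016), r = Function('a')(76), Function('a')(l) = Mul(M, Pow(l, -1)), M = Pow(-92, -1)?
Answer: Rational(-84015879, 48944) ≈ -1716.6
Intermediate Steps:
M = Rational(-1, 92) ≈ -0.010870
Function('a')(l) = Mul(Rational(-1, 92), Pow(l, -1))
r = Rational(-1, 6992) (r = Mul(Rational(-1, 92), Pow(76, -1)) = Mul(Rational(-1, 92), Rational(1, 76)) = Rational(-1, 6992) ≈ -0.00014302)
F = Rational(12016, 7) (F = Mul(Rational(-1, 7), Mul(-1, 12016)) = Mul(Rational(-1, 7), -12016) = Rational(12016, 7) ≈ 1716.6)
Add(r, Mul(-1, F)) = Add(Rational(-1, 6992), Mul(-1, Rational(12016, 7))) = Add(Rational(-1, 6992), Rational(-12016, 7)) = Rational(-84015879, 48944)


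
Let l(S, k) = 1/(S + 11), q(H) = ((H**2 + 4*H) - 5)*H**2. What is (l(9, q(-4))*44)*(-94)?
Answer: -1034/5 ≈ -206.80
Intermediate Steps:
q(H) = H**2*(-5 + H**2 + 4*H) (q(H) = (-5 + H**2 + 4*H)*H**2 = H**2*(-5 + H**2 + 4*H))
l(S, k) = 1/(11 + S)
(l(9, q(-4))*44)*(-94) = (44/(11 + 9))*(-94) = (44/20)*(-94) = ((1/20)*44)*(-94) = (11/5)*(-94) = -1034/5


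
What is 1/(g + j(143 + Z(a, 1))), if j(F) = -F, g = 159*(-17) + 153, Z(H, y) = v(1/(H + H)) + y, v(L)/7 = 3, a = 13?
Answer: -1/2715 ≈ -0.00036832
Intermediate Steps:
v(L) = 21 (v(L) = 7*3 = 21)
Z(H, y) = 21 + y
g = -2550 (g = -2703 + 153 = -2550)
1/(g + j(143 + Z(a, 1))) = 1/(-2550 - (143 + (21 + 1))) = 1/(-2550 - (143 + 22)) = 1/(-2550 - 1*165) = 1/(-2550 - 165) = 1/(-2715) = -1/2715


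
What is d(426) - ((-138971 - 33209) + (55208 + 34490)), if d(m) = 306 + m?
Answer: 83214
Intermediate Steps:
d(426) - ((-138971 - 33209) + (55208 + 34490)) = (306 + 426) - ((-138971 - 33209) + (55208 + 34490)) = 732 - (-172180 + 89698) = 732 - 1*(-82482) = 732 + 82482 = 83214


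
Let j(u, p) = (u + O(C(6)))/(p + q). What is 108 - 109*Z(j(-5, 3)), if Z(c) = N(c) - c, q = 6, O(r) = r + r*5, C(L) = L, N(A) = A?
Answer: 108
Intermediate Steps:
O(r) = 6*r (O(r) = r + 5*r = 6*r)
j(u, p) = (36 + u)/(6 + p) (j(u, p) = (u + 6*6)/(p + 6) = (u + 36)/(6 + p) = (36 + u)/(6 + p))
Z(c) = 0 (Z(c) = c - c = 0)
108 - 109*Z(j(-5, 3)) = 108 - 109*0 = 108 + 0 = 108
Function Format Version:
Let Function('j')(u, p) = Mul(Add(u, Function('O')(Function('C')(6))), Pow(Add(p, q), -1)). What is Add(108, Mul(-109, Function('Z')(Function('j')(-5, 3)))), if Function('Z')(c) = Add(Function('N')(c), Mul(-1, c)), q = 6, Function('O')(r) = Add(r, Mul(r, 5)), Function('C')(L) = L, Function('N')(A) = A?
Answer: 108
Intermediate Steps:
Function('O')(r) = Mul(6, r) (Function('O')(r) = Add(r, Mul(5, r)) = Mul(6, r))
Function('j')(u, p) = Mul(Pow(Add(6, p), -1), Add(36, u)) (Function('j')(u, p) = Mul(Add(u, Mul(6, 6)), Pow(Add(p, 6), -1)) = Mul(Add(u, 36), Pow(Add(6, p), -1)) = Mul(Add(36, u), Pow(Add(6, p), -1)) = Mul(Pow(Add(6, p), -1), Add(36, u)))
Function('Z')(c) = 0 (Function('Z')(c) = Add(c, Mul(-1, c)) = 0)
Add(108, Mul(-109, Function('Z')(Function('j')(-5, 3)))) = Add(108, Mul(-109, 0)) = Add(108, 0) = 108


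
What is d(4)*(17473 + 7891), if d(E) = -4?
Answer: -101456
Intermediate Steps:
d(4)*(17473 + 7891) = -4*(17473 + 7891) = -4*25364 = -101456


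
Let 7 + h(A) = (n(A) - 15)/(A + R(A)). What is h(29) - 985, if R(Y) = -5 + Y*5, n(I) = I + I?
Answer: -167605/169 ≈ -991.75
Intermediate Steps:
n(I) = 2*I
R(Y) = -5 + 5*Y
h(A) = -7 + (-15 + 2*A)/(-5 + 6*A) (h(A) = -7 + (2*A - 15)/(A + (-5 + 5*A)) = -7 + (-15 + 2*A)/(-5 + 6*A))
h(29) - 985 = 20*(1 - 2*29)/(-5 + 6*29) - 985 = 20*(1 - 58)/(-5 + 174) - 985 = 20*(-57)/169 - 985 = 20*(1/169)*(-57) - 985 = -1140/169 - 985 = -167605/169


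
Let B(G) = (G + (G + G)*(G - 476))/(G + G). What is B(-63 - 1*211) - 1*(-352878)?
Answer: 704257/2 ≈ 3.5213e+5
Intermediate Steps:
B(G) = (G + 2*G*(-476 + G))/(2*G) (B(G) = (G + (2*G)*(-476 + G))/((2*G)) = (G + 2*G*(-476 + G))*(1/(2*G)) = (G + 2*G*(-476 + G))/(2*G))
B(-63 - 1*211) - 1*(-352878) = (-951/2 + (-63 - 1*211)) - 1*(-352878) = (-951/2 + (-63 - 211)) + 352878 = (-951/2 - 274) + 352878 = -1499/2 + 352878 = 704257/2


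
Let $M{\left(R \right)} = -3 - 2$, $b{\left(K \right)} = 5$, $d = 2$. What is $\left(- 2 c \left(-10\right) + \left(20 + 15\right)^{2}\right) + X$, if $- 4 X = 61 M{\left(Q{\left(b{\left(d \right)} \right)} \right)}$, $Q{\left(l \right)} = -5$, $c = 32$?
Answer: $\frac{7765}{4} \approx 1941.3$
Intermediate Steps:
$M{\left(R \right)} = -5$
$X = \frac{305}{4}$ ($X = - \frac{61 \left(-5\right)}{4} = \left(- \frac{1}{4}\right) \left(-305\right) = \frac{305}{4} \approx 76.25$)
$\left(- 2 c \left(-10\right) + \left(20 + 15\right)^{2}\right) + X = \left(\left(-2\right) 32 \left(-10\right) + \left(20 + 15\right)^{2}\right) + \frac{305}{4} = \left(\left(-64\right) \left(-10\right) + 35^{2}\right) + \frac{305}{4} = \left(640 + 1225\right) + \frac{305}{4} = 1865 + \frac{305}{4} = \frac{7765}{4}$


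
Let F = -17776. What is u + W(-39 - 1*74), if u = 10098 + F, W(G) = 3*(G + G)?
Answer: -8356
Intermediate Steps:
W(G) = 6*G (W(G) = 3*(2*G) = 6*G)
u = -7678 (u = 10098 - 17776 = -7678)
u + W(-39 - 1*74) = -7678 + 6*(-39 - 1*74) = -7678 + 6*(-39 - 74) = -7678 + 6*(-113) = -7678 - 678 = -8356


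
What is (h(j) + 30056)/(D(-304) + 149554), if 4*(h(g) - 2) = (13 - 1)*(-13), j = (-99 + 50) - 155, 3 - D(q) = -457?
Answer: 30019/150014 ≈ 0.20011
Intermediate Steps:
D(q) = 460 (D(q) = 3 - 1*(-457) = 3 + 457 = 460)
j = -204 (j = -49 - 155 = -204)
h(g) = -37 (h(g) = 2 + ((13 - 1)*(-13))/4 = 2 + (12*(-13))/4 = 2 + (1/4)*(-156) = 2 - 39 = -37)
(h(j) + 30056)/(D(-304) + 149554) = (-37 + 30056)/(460 + 149554) = 30019/150014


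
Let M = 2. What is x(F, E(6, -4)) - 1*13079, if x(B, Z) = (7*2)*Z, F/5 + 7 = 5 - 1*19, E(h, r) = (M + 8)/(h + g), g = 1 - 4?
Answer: -39097/3 ≈ -13032.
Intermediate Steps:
g = -3
E(h, r) = 10/(-3 + h) (E(h, r) = (2 + 8)/(h - 3) = 10/(-3 + h))
F = -105 (F = -35 + 5*(5 - 1*19) = -35 + 5*(5 - 19) = -35 + 5*(-14) = -35 - 70 = -105)
x(B, Z) = 14*Z
x(F, E(6, -4)) - 1*13079 = 14*(10/(-3 + 6)) - 1*13079 = 14*(10/3) - 13079 = 140/3 - 13079 = -39097/3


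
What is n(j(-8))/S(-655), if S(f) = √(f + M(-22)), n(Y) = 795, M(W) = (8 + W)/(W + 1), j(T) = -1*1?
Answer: -795*I*√5889/1963 ≈ -31.079*I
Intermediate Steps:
j(T) = -1
M(W) = (8 + W)/(1 + W)
S(f) = √(⅔ + f) (S(f) = √(f + (8 - 22)/(1 - 22)) = √(f - 14/(-21)) = √(f - 1/21*(-14)) = √(f + ⅔) = √(⅔ + f))
n(j(-8))/S(-655) = 795/((√(6 + 9*(-655))/3)) = 795/((√(6 - 5895)/3)) = 795/((√(-5889)/3)) = 795/(((I*√5889)/3)) = 795/((I*√5889/3)) = 795*(-I*√5889/1963) = -795*I*√5889/1963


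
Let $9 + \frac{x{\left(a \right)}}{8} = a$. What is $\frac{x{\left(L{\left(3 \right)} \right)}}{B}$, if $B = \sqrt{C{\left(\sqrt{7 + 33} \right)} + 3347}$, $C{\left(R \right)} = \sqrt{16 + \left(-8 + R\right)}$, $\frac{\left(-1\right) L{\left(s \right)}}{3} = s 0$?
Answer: $- \frac{72}{\sqrt{3347 + \sqrt{2} \sqrt{4 + \sqrt{10}}}} \approx -1.2438$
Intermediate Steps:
$L{\left(s \right)} = 0$ ($L{\left(s \right)} = - 3 s 0 = \left(-3\right) 0 = 0$)
$x{\left(a \right)} = -72 + 8 a$
$C{\left(R \right)} = \sqrt{8 + R}$
$B = \sqrt{3347 + \sqrt{8 + 2 \sqrt{10}}}$ ($B = \sqrt{\sqrt{8 + \sqrt{7 + 33}} + 3347} = \sqrt{\sqrt{8 + \sqrt{40}} + 3347} = \sqrt{\sqrt{8 + 2 \sqrt{10}} + 3347} = \sqrt{3347 + \sqrt{8 + 2 \sqrt{10}}} \approx 57.886$)
$\frac{x{\left(L{\left(3 \right)} \right)}}{B} = \frac{-72 + 8 \cdot 0}{\sqrt{3347 + \sqrt{2} \sqrt{4 + \sqrt{10}}}} = \frac{-72 + 0}{\sqrt{3347 + \sqrt{2} \sqrt{4 + \sqrt{10}}}} = - \frac{72}{\sqrt{3347 + \sqrt{2} \sqrt{4 + \sqrt{10}}}}$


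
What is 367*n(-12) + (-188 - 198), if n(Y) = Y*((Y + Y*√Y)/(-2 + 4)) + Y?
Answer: 21634 + 52848*I*√3 ≈ 21634.0 + 91535.0*I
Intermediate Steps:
n(Y) = Y + Y*(Y/2 + Y^(3/2)/2) (n(Y) = Y*((Y + Y^(3/2))/2) + Y = Y*((Y + Y^(3/2))*(½)) + Y = Y*(Y/2 + Y^(3/2)/2) + Y = Y + Y*(Y/2 + Y^(3/2)/2))
367*n(-12) + (-188 - 198) = 367*(-12 + (½)*(-12)² + (-12)^(5/2)/2) + (-188 - 198) = 367*(-12 + (½)*144 + (288*I*√3)/2) - 386 = 367*(-12 + 72 + 144*I*√3) - 386 = 367*(60 + 144*I*√3) - 386 = (22020 + 52848*I*√3) - 386 = 21634 + 52848*I*√3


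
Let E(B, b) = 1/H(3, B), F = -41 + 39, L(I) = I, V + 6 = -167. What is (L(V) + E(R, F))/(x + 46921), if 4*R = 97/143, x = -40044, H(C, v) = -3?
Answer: -40/1587 ≈ -0.025205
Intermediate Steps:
V = -173 (V = -6 - 167 = -173)
F = -2
R = 97/572 (R = (97/143)/4 = (97*(1/143))/4 = (¼)*(97/143) = 97/572 ≈ 0.16958)
E(B, b) = -⅓ (E(B, b) = 1/(-3) = -⅓)
(L(V) + E(R, F))/(x + 46921) = (-173 - ⅓)/(-40044 + 46921) = -520/3/6877 = -520/3*1/6877 = -40/1587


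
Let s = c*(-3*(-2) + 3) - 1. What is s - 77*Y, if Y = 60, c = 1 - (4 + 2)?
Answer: -4666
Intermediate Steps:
c = -5 (c = 1 - 1*6 = 1 - 6 = -5)
s = -46 (s = -5*(-3*(-2) + 3) - 1 = -5*(6 + 3) - 1 = -5*9 - 1 = -45 - 1 = -46)
s - 77*Y = -46 - 77*60 = -46 - 4620 = -4666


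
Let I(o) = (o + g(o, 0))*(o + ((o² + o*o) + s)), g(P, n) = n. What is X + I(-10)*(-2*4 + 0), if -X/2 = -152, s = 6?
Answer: 15984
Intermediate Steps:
X = 304 (X = -2*(-152) = 304)
I(o) = o*(6 + o + 2*o²) (I(o) = (o + 0)*(o + ((o² + o*o) + 6)) = o*(o + ((o² + o²) + 6)) = o*(o + (2*o² + 6)) = o*(o + (6 + 2*o²)) = o*(6 + o + 2*o²))
X + I(-10)*(-2*4 + 0) = 304 + (-10*(6 - 10 + 2*(-10)²))*(-2*4 + 0) = 304 + (-10*(6 - 10 + 2*100))*(-8 + 0) = 304 - 10*(6 - 10 + 200)*(-8) = 304 - 10*196*(-8) = 304 - 1960*(-8) = 304 + 15680 = 15984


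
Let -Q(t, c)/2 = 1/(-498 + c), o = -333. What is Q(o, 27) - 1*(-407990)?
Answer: 192163292/471 ≈ 4.0799e+5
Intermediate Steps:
Q(t, c) = -2/(-498 + c)
Q(o, 27) - 1*(-407990) = -2/(-498 + 27) - 1*(-407990) = -2/(-471) + 407990 = -2*(-1/471) + 407990 = 2/471 + 407990 = 192163292/471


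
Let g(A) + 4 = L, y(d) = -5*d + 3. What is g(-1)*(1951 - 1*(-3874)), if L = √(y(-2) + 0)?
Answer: -23300 + 5825*√13 ≈ -2297.7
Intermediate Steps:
y(d) = 3 - 5*d
L = √13 (L = √((3 - 5*(-2)) + 0) = √((3 + 10) + 0) = √(13 + 0) = √13 ≈ 3.6056)
g(A) = -4 + √13
g(-1)*(1951 - 1*(-3874)) = (-4 + √13)*(1951 - 1*(-3874)) = (-4 + √13)*(1951 + 3874) = (-4 + √13)*5825 = -23300 + 5825*√13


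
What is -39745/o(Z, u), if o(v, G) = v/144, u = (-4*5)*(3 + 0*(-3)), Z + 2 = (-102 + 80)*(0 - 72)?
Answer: -2861640/791 ≈ -3617.8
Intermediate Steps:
Z = 1582 (Z = -2 + (-102 + 80)*(0 - 72) = -2 - 22*(-72) = -2 + 1584 = 1582)
u = -60 (u = -20*(3 + 0) = -20*3 = -60)
o(v, G) = v/144 (o(v, G) = v*(1/144) = v/144)
-39745/o(Z, u) = -39745/((1/144)*1582) = -39745/791/72 = -39745*72/791 = -2861640/791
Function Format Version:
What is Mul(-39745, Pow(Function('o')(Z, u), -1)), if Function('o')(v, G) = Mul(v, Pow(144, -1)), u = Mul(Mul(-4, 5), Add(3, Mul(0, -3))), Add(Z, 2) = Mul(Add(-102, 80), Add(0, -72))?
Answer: Rational(-2861640, 791) ≈ -3617.8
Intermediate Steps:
Z = 1582 (Z = Add(-2, Mul(Add(-102, 80), Add(0, -72))) = Add(-2, Mul(-22, -72)) = Add(-2, 1584) = 1582)
u = -60 (u = Mul(-20, Add(3, 0)) = Mul(-20, 3) = -60)
Function('o')(v, G) = Mul(Rational(1, 144), v) (Function('o')(v, G) = Mul(v, Rational(1, 144)) = Mul(Rational(1, 144), v))
Mul(-39745, Pow(Function('o')(Z, u), -1)) = Mul(-39745, Pow(Mul(Rational(1, 144), 1582), -1)) = Mul(-39745, Pow(Rational(791, 72), -1)) = Mul(-39745, Rational(72, 791)) = Rational(-2861640, 791)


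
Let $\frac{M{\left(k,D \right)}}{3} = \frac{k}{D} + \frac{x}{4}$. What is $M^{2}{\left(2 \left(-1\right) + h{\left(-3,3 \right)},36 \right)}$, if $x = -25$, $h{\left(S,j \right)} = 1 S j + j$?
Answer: $\frac{54289}{144} \approx 377.01$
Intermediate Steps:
$h{\left(S,j \right)} = j + S j$ ($h{\left(S,j \right)} = S j + j = j + S j$)
$M{\left(k,D \right)} = - \frac{75}{4} + \frac{3 k}{D}$ ($M{\left(k,D \right)} = 3 \left(\frac{k}{D} - \frac{25}{4}\right) = 3 \left(- \frac{25}{4} + \frac{k}{D}\right) = - \frac{75}{4} + \frac{3 k}{D}$)
$M^{2}{\left(2 \left(-1\right) + h{\left(-3,3 \right)},36 \right)} = \left(- \frac{75}{4} + \frac{3 \left(2 \left(-1\right) + 3 \left(1 - 3\right)\right)}{36}\right)^{2} = \left(- \frac{75}{4} + 3 \left(-2 + 3 \left(-2\right)\right) \frac{1}{36}\right)^{2} = \left(- \frac{75}{4} + 3 \left(-2 - 6\right) \frac{1}{36}\right)^{2} = \left(- \frac{75}{4} + 3 \left(-8\right) \frac{1}{36}\right)^{2} = \left(- \frac{75}{4} - \frac{2}{3}\right)^{2} = \left(- \frac{233}{12}\right)^{2} = \frac{54289}{144}$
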